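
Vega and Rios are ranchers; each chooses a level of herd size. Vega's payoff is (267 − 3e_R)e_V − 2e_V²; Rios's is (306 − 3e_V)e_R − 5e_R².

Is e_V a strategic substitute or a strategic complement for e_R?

Expanding Vega's payoff: 267e_V − 3e_Re_V − 2e_V².
∂π/∂e_V = 267 − 3e_R − 4e_V = 0, so e_V = 66.75 − 0.75e_R.
The best-response slope de_V/de_R = −0.75 < 0: the reaction function is downward-sloping, so the choices are strategic substitutes.

strategic substitutes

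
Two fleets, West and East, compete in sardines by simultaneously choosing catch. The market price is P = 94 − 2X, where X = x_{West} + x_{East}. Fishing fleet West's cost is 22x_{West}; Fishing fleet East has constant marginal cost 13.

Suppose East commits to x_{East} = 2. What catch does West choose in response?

Fishing fleet West's profit: π = x_{West}(94 − 2(x_{West} + x_{East})) − 22x_{West}.
∂π/∂x_{West} = 72 − 4x_{West} − 2x_{East} = 0, so x_{West} = 18 − 0.5x_{East}.
At x_{East} = 2: x_{West} = 18 − 0.5·2 = 17.

17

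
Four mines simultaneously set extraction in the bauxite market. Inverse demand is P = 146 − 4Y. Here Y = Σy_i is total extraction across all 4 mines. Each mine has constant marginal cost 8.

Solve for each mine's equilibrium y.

6.9

A representative mine's profit is π_i = y_i(146 − 4Y) − 8y_i, with Y = y_i + Σ_{j≠i} y_j.
First-order condition: 138 − 8y_i − 4Σ_{j≠i} y_j = 0.
Imposing symmetry (y_j = y for all j) turns Σ_{j≠i} y_j into 3y, so 138 = 20y and y = 6.9.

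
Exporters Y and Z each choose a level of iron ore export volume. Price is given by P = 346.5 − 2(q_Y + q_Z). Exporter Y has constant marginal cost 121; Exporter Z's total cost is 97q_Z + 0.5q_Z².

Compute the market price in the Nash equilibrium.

199.5625

Exporter Y's profit: π = q_Y(346.5 − 2(q_Y + q_Z)) − 121q_Y.
∂π/∂q_Y = 225.5 − 4q_Y − 2q_Z = 0, so q_Y = 56.375 − 0.5q_Z.
For Z: ∂π/∂q_Z = 249.5 − 5q_Z − 2q_Y = 0 ⇒ q_Z = 49.9 − 0.4q_Y.
Substituting the second reaction function into the first: q_Y = 56.375 − 0.5(49.9 − 0.4q_Y), which gives 0.8q_Y = 31.425 ⇒ q_Y = 1257/32.
Then q_Z = 49.9 − 0.4·(1257/32) = 34.1875.
Equilibrium price: P = 346.5 − 2·(2351/32) = 199.5625.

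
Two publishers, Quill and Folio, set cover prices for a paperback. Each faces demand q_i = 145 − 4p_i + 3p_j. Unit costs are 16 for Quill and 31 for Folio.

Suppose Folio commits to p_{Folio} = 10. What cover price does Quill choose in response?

29.875

Quill's profit: π = (p_{Quill} − 16)(145 − 4p_{Quill} + 3p_{Folio}).
∂π/∂p_{Quill} = 209 − 8p_{Quill} + 3p_{Folio} = 0 ⇒ p_{Quill} = 26.125 + 0.375p_{Folio}.
At p_{Folio} = 10: p_{Quill} = 26.125 + 0.375·10 = 29.875.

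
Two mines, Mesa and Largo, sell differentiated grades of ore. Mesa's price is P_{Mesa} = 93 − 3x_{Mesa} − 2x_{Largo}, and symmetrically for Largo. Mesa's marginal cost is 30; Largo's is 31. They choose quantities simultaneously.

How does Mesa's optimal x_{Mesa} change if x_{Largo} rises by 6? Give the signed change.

-2

Mine Mesa's profit: π = x_{Mesa}(93 − 3x_{Mesa} − 2x_{Largo}) − 30x_{Mesa}.
∂π/∂x_{Mesa} = 63 − 6x_{Mesa} − 2x_{Largo} = 0 ⇒ x_{Mesa} = 10.5 − (1/3)x_{Largo}.
The reaction-function slope is −1/3, so a 6-unit rise in x_{Largo} moves x_{Mesa} by −1/3 × 6 = −2. Mesa's best response falls — the actions are strategic substitutes.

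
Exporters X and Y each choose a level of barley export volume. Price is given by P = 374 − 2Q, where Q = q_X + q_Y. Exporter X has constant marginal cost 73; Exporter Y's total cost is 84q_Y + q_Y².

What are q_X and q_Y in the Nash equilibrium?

Exporter X's profit: π = q_X(374 − 2(q_X + q_Y)) − 73q_X.
∂π/∂q_X = 301 − 4q_X − 2q_Y = 0, so q_X = 75.25 − 0.5q_Y.
For Y: ∂π/∂q_Y = 290 − 6q_Y − 2q_X = 0 ⇒ q_Y = 145/3 − (1/3)q_X.
Solving the two reaction functions simultaneously: (1 − (−0.5)(−1/3))q_X = 75.25 − 0.5·(145/3), so (5/6)q_X = 613/12 and q_X = 61.3.
Then q_Y = 145/3 − (1/3)·61.3 = 27.9.

61.3, 27.9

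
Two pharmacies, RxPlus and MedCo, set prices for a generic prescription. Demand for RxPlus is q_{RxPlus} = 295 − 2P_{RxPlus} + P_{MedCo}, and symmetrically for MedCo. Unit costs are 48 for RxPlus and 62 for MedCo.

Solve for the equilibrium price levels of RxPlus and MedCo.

132.2, 137.8

RxPlus's profit: π = (P_{RxPlus} − 48)(295 − 2P_{RxPlus} + P_{MedCo}).
∂π/∂P_{RxPlus} = 391 − 4P_{RxPlus} + P_{MedCo} = 0 ⇒ P_{RxPlus} = 97.75 + 0.25P_{MedCo}.
Similarly P_{MedCo} = 104.75 + 0.25P_{RxPlus}.
Plugging P_{MedCo} into RxPlus's best response: P_{RxPlus} = 97.75 + 0.25(104.75 + 0.25P_{RxPlus}) ⇒ 0.9375P_{RxPlus} = 123.9375, so P_{RxPlus} = 132.2.
Then P_{MedCo} = 104.75 + 0.25·132.2 = 137.8.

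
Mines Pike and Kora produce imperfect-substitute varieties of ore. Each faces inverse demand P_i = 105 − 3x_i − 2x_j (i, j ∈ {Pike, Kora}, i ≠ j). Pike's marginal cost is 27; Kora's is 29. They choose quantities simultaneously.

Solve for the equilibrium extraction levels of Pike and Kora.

9.875, 9.375

Mine Pike's profit: π = x_{Pike}(105 − 3x_{Pike} − 2x_{Kora}) − 27x_{Pike}.
∂π/∂x_{Pike} = 78 − 6x_{Pike} − 2x_{Kora} = 0 ⇒ x_{Pike} = 13 − (1/3)x_{Kora}.
Similarly x_{Kora} = 38/3 − (1/3)x_{Pike}.
Substituting the second reaction function into the first: x_{Pike} = 13 − (1/3)(38/3 − (1/3)x_{Pike}), which gives (8/9)x_{Pike} = 79/9 ⇒ x_{Pike} = 9.875.
Then x_{Kora} = 38/3 − (1/3)·9.875 = 9.375.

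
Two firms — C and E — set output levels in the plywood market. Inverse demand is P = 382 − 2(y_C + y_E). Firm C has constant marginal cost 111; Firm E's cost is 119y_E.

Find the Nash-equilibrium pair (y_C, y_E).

46.5, 42.5

Firm C's profit: π = y_C(382 − 2(y_C + y_E)) − 111y_C.
∂π/∂y_C = 271 − 4y_C − 2y_E = 0, so y_C = 67.75 − 0.5y_E.
By the same steps for E: y_E = 65.75 − 0.5y_C.
Plugging y_E into C's best response: y_C = 67.75 − 0.5(65.75 − 0.5y_C) ⇒ 0.75y_C = 34.875, so y_C = 46.5.
Then y_E = 65.75 − 0.5·46.5 = 42.5.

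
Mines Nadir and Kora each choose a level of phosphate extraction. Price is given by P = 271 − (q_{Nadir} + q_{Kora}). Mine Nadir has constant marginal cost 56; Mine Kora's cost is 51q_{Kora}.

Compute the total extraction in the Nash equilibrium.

145

Mine Nadir's profit: π = q_{Nadir}(271 − (q_{Nadir} + q_{Kora})) − 56q_{Nadir}.
∂π/∂q_{Nadir} = 215 − 2q_{Nadir} − q_{Kora} = 0, so q_{Nadir} = 107.5 − 0.5q_{Kora}.
By the same steps for Kora: q_{Kora} = 110 − 0.5q_{Nadir}.
Plugging q_{Kora} into Nadir's best response: q_{Nadir} = 107.5 − 0.5(110 − 0.5q_{Nadir}) ⇒ 0.75q_{Nadir} = 52.5, so q_{Nadir} = 70.
Then q_{Kora} = 110 − 0.5·70 = 75.
Total extraction: 70 + 75 = 145.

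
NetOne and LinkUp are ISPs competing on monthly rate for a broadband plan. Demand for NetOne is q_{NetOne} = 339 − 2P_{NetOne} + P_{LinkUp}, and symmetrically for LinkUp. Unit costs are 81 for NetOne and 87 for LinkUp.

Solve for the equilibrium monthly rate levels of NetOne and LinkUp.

167.8, 170.2

NetOne's profit: π = (P_{NetOne} − 81)(339 − 2P_{NetOne} + P_{LinkUp}).
∂π/∂P_{NetOne} = 501 − 4P_{NetOne} + P_{LinkUp} = 0 ⇒ P_{NetOne} = 125.25 + 0.25P_{LinkUp}.
Similarly P_{LinkUp} = 128.25 + 0.25P_{NetOne}.
Solving the two reaction functions simultaneously: (1 − (0.25)(0.25))P_{NetOne} = 125.25 + 0.25·128.25, so 0.9375P_{NetOne} = 157.3125 and P_{NetOne} = 167.8.
Then P_{LinkUp} = 128.25 + 0.25·167.8 = 170.2.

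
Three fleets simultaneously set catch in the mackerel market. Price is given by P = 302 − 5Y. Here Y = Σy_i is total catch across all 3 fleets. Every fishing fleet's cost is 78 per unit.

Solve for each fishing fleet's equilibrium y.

A representative fishing fleet's profit is π_i = y_i(302 − 5Y) − 78y_i, with Y = y_i + Σ_{j≠i} y_j.
First-order condition: 224 − 10y_i − 5Σ_{j≠i} y_j = 0.
In a symmetric equilibrium every fishing fleet chooses the same y, so Σ_{j≠i} y_j = 2y. The condition becomes 224 − 20y = 0, giving y = 224/20 = 11.2.

11.2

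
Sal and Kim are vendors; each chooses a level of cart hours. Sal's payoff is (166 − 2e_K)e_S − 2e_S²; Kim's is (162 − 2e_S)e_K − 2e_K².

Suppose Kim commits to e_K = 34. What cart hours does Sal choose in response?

Expanding Sal's payoff: 166e_S − 2e_Ke_S − 2e_S².
∂π/∂e_S = 166 − 2e_K − 4e_S = 0, so e_S = 41.5 − 0.5e_K.
At e_K = 34: e_S = 41.5 − 0.5·34 = 24.5.

24.5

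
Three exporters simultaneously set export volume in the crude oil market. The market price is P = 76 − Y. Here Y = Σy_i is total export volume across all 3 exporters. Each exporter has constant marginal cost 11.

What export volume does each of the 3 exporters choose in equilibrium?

16.25

A representative exporter's profit is π_i = y_i(76 − Y) − 11y_i, with Y = y_i + Σ_{j≠i} y_j.
First-order condition: 65 − 2y_i − Σ_{j≠i} y_j = 0.
Imposing symmetry (y_j = y for all j) turns Σ_{j≠i} y_j into 2y, so 65 = 4y and y = 16.25.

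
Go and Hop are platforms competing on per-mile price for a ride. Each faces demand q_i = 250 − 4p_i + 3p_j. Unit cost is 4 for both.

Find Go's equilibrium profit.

9682.56

Go's profit: π = (p_{Go} − 4)(250 − 4p_{Go} + 3p_{Hop}).
∂π/∂p_{Go} = 266 − 8p_{Go} + 3p_{Hop} = 0 ⇒ p_{Go} = 33.25 + 0.375p_{Hop}.
Setting p_{Go} = p_{Hop} in the reaction function: p_{Go} = 33.25 + 0.375p_{Go}, so p_{Go} = 33.25 / 0.625 = 53.2.
q_{Go} = 250 − 4·53.2 + 3·53.2 = 196.8.
Profit = (53.2 − 4)·196.8 = 9682.56.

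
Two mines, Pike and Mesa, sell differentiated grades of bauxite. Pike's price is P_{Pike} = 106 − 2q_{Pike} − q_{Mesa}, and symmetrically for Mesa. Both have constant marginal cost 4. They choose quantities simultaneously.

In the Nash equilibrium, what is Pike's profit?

832.32

Mine Pike's profit: π = q_{Pike}(106 − 2q_{Pike} − q_{Mesa}) − 4q_{Pike}.
∂π/∂q_{Pike} = 102 − 4q_{Pike} − q_{Mesa} = 0 ⇒ q_{Pike} = 25.5 − 0.25q_{Mesa}.
The game is symmetric, so in equilibrium q_{Mesa} = q_{Pike}: the reaction function gives 1.25q_{Pike} = 25.5, hence q_{Pike} = 20.4.
P_{Pike} = 106 − 2·20.4 − 20.4 = 44.8.
Profit = (44.8 − 4)·20.4 = 832.32.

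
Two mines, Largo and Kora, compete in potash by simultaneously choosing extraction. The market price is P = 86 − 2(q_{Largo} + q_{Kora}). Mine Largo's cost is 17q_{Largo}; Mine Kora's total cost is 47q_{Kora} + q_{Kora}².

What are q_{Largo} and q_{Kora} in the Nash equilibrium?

Mine Largo's profit: π = q_{Largo}(86 − 2(q_{Largo} + q_{Kora})) − 17q_{Largo}.
∂π/∂q_{Largo} = 69 − 4q_{Largo} − 2q_{Kora} = 0, so q_{Largo} = 17.25 − 0.5q_{Kora}.
For Kora: ∂π/∂q_{Kora} = 39 − 6q_{Kora} − 2q_{Largo} = 0 ⇒ q_{Kora} = 6.5 − (1/3)q_{Largo}.
Substituting the second reaction function into the first: q_{Largo} = 17.25 − 0.5(6.5 − (1/3)q_{Largo}), which gives (5/6)q_{Largo} = 14 ⇒ q_{Largo} = 16.8.
Then q_{Kora} = 6.5 − (1/3)·16.8 = 0.9.

16.8, 0.9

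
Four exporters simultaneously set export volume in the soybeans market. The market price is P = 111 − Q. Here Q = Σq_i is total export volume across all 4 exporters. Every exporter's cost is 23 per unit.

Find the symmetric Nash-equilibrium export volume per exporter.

A representative exporter's profit is π_i = q_i(111 − Q) − 23q_i, with Q = q_i + Σ_{j≠i} q_j.
First-order condition: 88 − 2q_i − Σ_{j≠i} q_j = 0.
With identical exporters, set every q_j = q: then 88 − 2q − 3q = 0, i.e. q = 88/5 = 17.6.

17.6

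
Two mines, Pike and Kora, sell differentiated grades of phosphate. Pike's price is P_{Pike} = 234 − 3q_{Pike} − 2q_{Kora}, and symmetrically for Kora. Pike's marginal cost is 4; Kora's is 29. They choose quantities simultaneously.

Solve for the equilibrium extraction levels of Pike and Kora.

30.3125, 24.0625

Mine Pike's profit: π = q_{Pike}(234 − 3q_{Pike} − 2q_{Kora}) − 4q_{Pike}.
∂π/∂q_{Pike} = 230 − 6q_{Pike} − 2q_{Kora} = 0 ⇒ q_{Pike} = 115/3 − (1/3)q_{Kora}.
Similarly q_{Kora} = 205/6 − (1/3)q_{Pike}.
Substituting the second reaction function into the first: q_{Pike} = 115/3 − (1/3)(205/6 − (1/3)q_{Pike}), which gives (8/9)q_{Pike} = 485/18 ⇒ q_{Pike} = 30.3125.
Then q_{Kora} = 205/6 − (1/3)·30.3125 = 24.0625.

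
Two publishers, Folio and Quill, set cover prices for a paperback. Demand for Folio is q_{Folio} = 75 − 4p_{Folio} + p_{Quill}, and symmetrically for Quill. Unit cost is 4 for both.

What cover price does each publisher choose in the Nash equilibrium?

13

Folio's profit: π = (p_{Folio} − 4)(75 − 4p_{Folio} + p_{Quill}).
∂π/∂p_{Folio} = 91 − 8p_{Folio} + p_{Quill} = 0 ⇒ p_{Folio} = 11.375 + 0.125p_{Quill}.
The game is symmetric, so in equilibrium p_{Quill} = p_{Folio}: the reaction function gives 0.875p_{Folio} = 11.375, hence p_{Folio} = 13.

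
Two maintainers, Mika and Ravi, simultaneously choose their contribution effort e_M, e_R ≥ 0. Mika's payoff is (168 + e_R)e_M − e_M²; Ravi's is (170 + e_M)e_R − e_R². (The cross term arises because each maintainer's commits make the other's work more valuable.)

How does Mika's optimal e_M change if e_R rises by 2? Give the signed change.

Expanding Mika's payoff: 168e_M + e_Re_M − e_M².
∂π/∂e_M = 168 + e_R − 2e_M = 0, so e_M = 84 + 0.5e_R.
The reaction-function slope is 0.5, so a 2-unit rise in e_R moves e_M by 0.5 × 2 = 1. Mika's best response rises — the actions are strategic complements.

1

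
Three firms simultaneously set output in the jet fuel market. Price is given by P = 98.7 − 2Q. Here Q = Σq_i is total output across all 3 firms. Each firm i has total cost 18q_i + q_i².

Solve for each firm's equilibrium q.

A representative firm's profit is π_i = q_i(98.7 − 2Q) − 18q_i − q_i², with Q = q_i + Σ_{j≠i} q_j.
First-order condition: 80.7 − 6q_i − 2Σ_{j≠i} q_j = 0.
In a symmetric equilibrium every firm chooses the same q, so Σ_{j≠i} q_j = 2q. The condition becomes 80.7 − 10q = 0, giving q = 80.7/10 = 8.07.

8.07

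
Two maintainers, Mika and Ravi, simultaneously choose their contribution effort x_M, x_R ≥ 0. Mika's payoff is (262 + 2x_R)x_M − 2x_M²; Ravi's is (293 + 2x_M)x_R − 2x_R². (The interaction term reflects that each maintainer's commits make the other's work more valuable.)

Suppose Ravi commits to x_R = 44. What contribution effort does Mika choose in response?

87.5

Expanding Mika's payoff: 262x_M + 2x_Rx_M − 2x_M².
∂π/∂x_M = 262 + 2x_R − 4x_M = 0, so x_M = 65.5 + 0.5x_R.
At x_R = 44: x_M = 65.5 + 0.5·44 = 87.5.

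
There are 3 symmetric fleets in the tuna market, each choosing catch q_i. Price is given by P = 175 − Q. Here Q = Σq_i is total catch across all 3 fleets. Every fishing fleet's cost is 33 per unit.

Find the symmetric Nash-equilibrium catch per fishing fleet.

35.5

A representative fishing fleet's profit is π_i = q_i(175 − Q) − 33q_i, with Q = q_i + Σ_{j≠i} q_j.
First-order condition: 142 − 2q_i − Σ_{j≠i} q_j = 0.
With identical fishing fleets, set every q_j = q: then 142 − 2q − 2q = 0, i.e. q = 142/4 = 35.5.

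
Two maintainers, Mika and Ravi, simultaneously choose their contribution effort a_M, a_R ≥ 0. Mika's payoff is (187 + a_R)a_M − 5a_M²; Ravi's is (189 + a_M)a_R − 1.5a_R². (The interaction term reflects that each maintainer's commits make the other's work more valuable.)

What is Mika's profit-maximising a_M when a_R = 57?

24.4

Expanding Mika's payoff: 187a_M + a_Ra_M − 5a_M².
∂π/∂a_M = 187 + a_R − 10a_M = 0, so a_M = 18.7 + 0.1a_R.
At a_R = 57: a_M = 18.7 + 0.1·57 = 24.4.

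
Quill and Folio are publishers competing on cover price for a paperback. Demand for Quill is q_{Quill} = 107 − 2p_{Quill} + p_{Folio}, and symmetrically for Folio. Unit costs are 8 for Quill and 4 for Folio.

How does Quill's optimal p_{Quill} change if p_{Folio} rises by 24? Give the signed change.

6

Quill's profit: π = (p_{Quill} − 8)(107 − 2p_{Quill} + p_{Folio}).
∂π/∂p_{Quill} = 123 − 4p_{Quill} + p_{Folio} = 0 ⇒ p_{Quill} = 30.75 + 0.25p_{Folio}.
The reaction-function slope is 0.25, so a 24-unit rise in p_{Folio} moves p_{Quill} by 0.25 × 24 = 6. Quill's best response rises — the actions are strategic complements.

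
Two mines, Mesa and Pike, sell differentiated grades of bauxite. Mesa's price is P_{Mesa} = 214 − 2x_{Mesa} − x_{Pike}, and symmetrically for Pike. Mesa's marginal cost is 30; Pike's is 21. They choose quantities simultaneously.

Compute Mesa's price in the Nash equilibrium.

102.4

Mine Mesa's profit: π = x_{Mesa}(214 − 2x_{Mesa} − x_{Pike}) − 30x_{Mesa}.
∂π/∂x_{Mesa} = 184 − 4x_{Mesa} − x_{Pike} = 0 ⇒ x_{Mesa} = 46 − 0.25x_{Pike}.
Similarly x_{Pike} = 48.25 − 0.25x_{Mesa}.
Solving the two reaction functions simultaneously: (1 − (−0.25)(−0.25))x_{Mesa} = 46 − 0.25·48.25, so 0.9375x_{Mesa} = 33.9375 and x_{Mesa} = 36.2.
Then x_{Pike} = 48.25 − 0.25·36.2 = 39.2.
P_{Mesa} = 214 − 2·36.2 − 39.2 = 102.4.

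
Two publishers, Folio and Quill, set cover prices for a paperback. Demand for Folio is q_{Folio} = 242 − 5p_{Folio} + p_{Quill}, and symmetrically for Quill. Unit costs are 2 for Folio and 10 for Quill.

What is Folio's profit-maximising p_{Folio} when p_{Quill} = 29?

28.1

Folio's profit: π = (p_{Folio} − 2)(242 − 5p_{Folio} + p_{Quill}).
∂π/∂p_{Folio} = 252 − 10p_{Folio} + p_{Quill} = 0 ⇒ p_{Folio} = 25.2 + 0.1p_{Quill}.
At p_{Quill} = 29: p_{Folio} = 25.2 + 0.1·29 = 28.1.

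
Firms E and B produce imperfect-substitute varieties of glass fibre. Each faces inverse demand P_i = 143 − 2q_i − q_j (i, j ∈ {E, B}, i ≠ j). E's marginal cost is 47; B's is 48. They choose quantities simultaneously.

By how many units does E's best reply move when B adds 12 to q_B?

Firm E's profit: π = q_E(143 − 2q_E − q_B) − 47q_E.
∂π/∂q_E = 96 − 4q_E − q_B = 0 ⇒ q_E = 24 − 0.25q_B.
The reaction-function slope is −0.25, so a 12-unit rise in q_B moves q_E by −0.25 × 12 = −3. E's best response falls — the actions are strategic substitutes.

-3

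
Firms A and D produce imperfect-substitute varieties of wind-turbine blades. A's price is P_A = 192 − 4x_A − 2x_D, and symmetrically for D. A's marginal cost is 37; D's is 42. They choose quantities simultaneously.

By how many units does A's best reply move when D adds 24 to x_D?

Firm A's profit: π = x_A(192 − 4x_A − 2x_D) − 37x_A.
∂π/∂x_A = 155 − 8x_A − 2x_D = 0 ⇒ x_A = 19.375 − 0.25x_D.
The reaction-function slope is −0.25, so a 24-unit rise in x_D moves x_A by −0.25 × 24 = −6. A's best response falls — the actions are strategic substitutes.

-6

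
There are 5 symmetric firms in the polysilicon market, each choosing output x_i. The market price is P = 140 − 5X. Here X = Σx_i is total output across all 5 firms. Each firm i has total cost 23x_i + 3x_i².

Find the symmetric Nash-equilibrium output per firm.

A representative firm's profit is π_i = x_i(140 − 5X) − 23x_i − 3x_i², with X = x_i + Σ_{j≠i} x_j.
First-order condition: 117 − 16x_i − 5Σ_{j≠i} x_j = 0.
Imposing symmetry (x_j = x for all j) turns Σ_{j≠i} x_j into 4x, so 117 = 36x and x = 3.25.

3.25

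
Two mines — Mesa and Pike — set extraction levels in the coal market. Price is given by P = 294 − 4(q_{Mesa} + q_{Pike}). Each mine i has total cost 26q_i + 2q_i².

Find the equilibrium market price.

Mine Mesa's profit: π = q_{Mesa}(294 − 4(q_{Mesa} + q_{Pike})) − 26q_{Mesa} − 2q_{Mesa}².
∂π/∂q_{Mesa} = 268 − 12q_{Mesa} − 4q_{Pike} = 0, so q_{Mesa} = 67/3 − (1/3)q_{Pike}.
Setting q_{Mesa} = q_{Pike} in the reaction function: q_{Mesa} = 67/3 − (1/3)q_{Mesa}, so q_{Mesa} = (67/3) / (4/3) = 16.75.
Equilibrium price: P = 294 − 4·33.5 = 160.

160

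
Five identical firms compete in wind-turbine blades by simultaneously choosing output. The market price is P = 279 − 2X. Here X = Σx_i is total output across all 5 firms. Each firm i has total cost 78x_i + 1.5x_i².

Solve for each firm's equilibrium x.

13.4

A representative firm's profit is π_i = x_i(279 − 2X) − 78x_i − 1.5x_i², with X = x_i + Σ_{j≠i} x_j.
First-order condition: 201 − 7x_i − 2Σ_{j≠i} x_j = 0.
In a symmetric equilibrium every firm chooses the same x, so Σ_{j≠i} x_j = 4x. The condition becomes 201 − 15x = 0, giving x = 201/15 = 13.4.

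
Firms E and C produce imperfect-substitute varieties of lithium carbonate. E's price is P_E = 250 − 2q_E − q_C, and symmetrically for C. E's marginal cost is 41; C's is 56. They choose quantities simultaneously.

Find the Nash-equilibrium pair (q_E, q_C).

42.8, 37.8

Firm E's profit: π = q_E(250 − 2q_E − q_C) − 41q_E.
∂π/∂q_E = 209 − 4q_E − q_C = 0 ⇒ q_E = 52.25 − 0.25q_C.
Similarly q_C = 48.5 − 0.25q_E.
Substituting the second reaction function into the first: q_E = 52.25 − 0.25(48.5 − 0.25q_E), which gives 0.9375q_E = 40.125 ⇒ q_E = 42.8.
Then q_C = 48.5 − 0.25·42.8 = 37.8.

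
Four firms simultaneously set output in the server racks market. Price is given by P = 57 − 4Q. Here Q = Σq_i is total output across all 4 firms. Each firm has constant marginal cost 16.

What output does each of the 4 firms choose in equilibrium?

A representative firm's profit is π_i = q_i(57 − 4Q) − 16q_i, with Q = q_i + Σ_{j≠i} q_j.
First-order condition: 41 − 8q_i − 4Σ_{j≠i} q_j = 0.
Imposing symmetry (q_j = q for all j) turns Σ_{j≠i} q_j into 3q, so 41 = 20q and q = 2.05.

2.05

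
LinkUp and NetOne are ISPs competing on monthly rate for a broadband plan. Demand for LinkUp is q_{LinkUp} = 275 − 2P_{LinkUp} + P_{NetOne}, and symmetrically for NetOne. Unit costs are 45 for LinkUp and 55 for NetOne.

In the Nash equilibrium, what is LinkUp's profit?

12168

LinkUp's profit: π = (P_{LinkUp} − 45)(275 − 2P_{LinkUp} + P_{NetOne}).
∂π/∂P_{LinkUp} = 365 − 4P_{LinkUp} + P_{NetOne} = 0 ⇒ P_{LinkUp} = 91.25 + 0.25P_{NetOne}.
Similarly P_{NetOne} = 96.25 + 0.25P_{LinkUp}.
Plugging P_{NetOne} into LinkUp's best response: P_{LinkUp} = 91.25 + 0.25(96.25 + 0.25P_{LinkUp}) ⇒ 0.9375P_{LinkUp} = 115.3125, so P_{LinkUp} = 123.
Then P_{NetOne} = 96.25 + 0.25·123 = 127.
q_{LinkUp} = 275 − 2·123 + 127 = 156.
Profit = (123 − 45)·156 = 12168.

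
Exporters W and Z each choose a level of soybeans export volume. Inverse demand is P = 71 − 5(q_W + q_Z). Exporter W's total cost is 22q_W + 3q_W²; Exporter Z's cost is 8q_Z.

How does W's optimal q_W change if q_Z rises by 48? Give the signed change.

-15

Exporter W's profit: π = q_W(71 − 5(q_W + q_Z)) − 22q_W − 3q_W².
∂π/∂q_W = 49 − 16q_W − 5q_Z = 0, so q_W = 3.0625 − 0.3125q_Z.
The reaction-function slope is −0.3125, so a 48-unit rise in q_Z moves q_W by −0.3125 × 48 = −15. W's best response falls — the actions are strategic substitutes.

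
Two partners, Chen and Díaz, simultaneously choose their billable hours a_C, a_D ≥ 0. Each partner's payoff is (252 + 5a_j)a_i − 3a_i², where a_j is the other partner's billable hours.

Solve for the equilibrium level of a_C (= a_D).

252

Chen's payoff is (252 + 5a_D)a_C − 3a_C².
∂π/∂a_C = 252 + 5a_D − 6a_C = 0, so a_C = 42 + (5/6)a_D.
Setting a_C = a_D in the reaction function: a_C = 42 + (5/6)a_C, so a_C = 42 / (1/6) = 252.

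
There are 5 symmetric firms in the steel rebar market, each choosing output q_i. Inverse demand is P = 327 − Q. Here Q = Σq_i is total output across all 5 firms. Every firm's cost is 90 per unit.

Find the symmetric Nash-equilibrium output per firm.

39.5

A representative firm's profit is π_i = q_i(327 − Q) − 90q_i, with Q = q_i + Σ_{j≠i} q_j.
First-order condition: 237 − 2q_i − Σ_{j≠i} q_j = 0.
Imposing symmetry (q_j = q for all j) turns Σ_{j≠i} q_j into 4q, so 237 = 6q and q = 39.5.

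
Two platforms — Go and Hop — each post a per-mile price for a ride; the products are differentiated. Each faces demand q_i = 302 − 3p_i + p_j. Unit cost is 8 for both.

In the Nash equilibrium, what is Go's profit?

Go's profit: π = (p_{Go} − 8)(302 − 3p_{Go} + p_{Hop}).
∂π/∂p_{Go} = 326 − 6p_{Go} + p_{Hop} = 0 ⇒ p_{Go} = 163/3 + (1/6)p_{Hop}.
The game is symmetric, so in equilibrium p_{Hop} = p_{Go}: the reaction function gives (5/6)p_{Go} = 163/3, hence p_{Go} = 65.2.
q_{Go} = 302 − 3·65.2 + 65.2 = 171.6.
Profit = (65.2 − 8)·171.6 = 9815.52.

9815.52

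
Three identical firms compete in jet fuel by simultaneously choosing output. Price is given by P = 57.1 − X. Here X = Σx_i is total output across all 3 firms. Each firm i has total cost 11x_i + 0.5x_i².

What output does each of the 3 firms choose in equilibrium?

9.22

A representative firm's profit is π_i = x_i(57.1 − X) − 11x_i − 0.5x_i², with X = x_i + Σ_{j≠i} x_j.
First-order condition: 46.1 − 3x_i − Σ_{j≠i} x_j = 0.
With identical firms, set every x_j = x: then 46.1 − 3x − 2x = 0, i.e. x = 46.1/5 = 9.22.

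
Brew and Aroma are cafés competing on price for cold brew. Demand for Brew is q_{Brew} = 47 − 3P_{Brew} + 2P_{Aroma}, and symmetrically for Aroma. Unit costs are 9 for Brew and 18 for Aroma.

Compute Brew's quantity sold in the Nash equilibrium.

Brew's profit: π = (P_{Brew} − 9)(47 − 3P_{Brew} + 2P_{Aroma}).
∂π/∂P_{Brew} = 74 − 6P_{Brew} + 2P_{Aroma} = 0 ⇒ P_{Brew} = 37/3 + (1/3)P_{Aroma}.
Similarly P_{Aroma} = 101/6 + (1/3)P_{Brew}.
Substituting the second reaction function into the first: P_{Brew} = 37/3 + (1/3)(101/6 + (1/3)P_{Brew}), which gives (8/9)P_{Brew} = 323/18 ⇒ P_{Brew} = 20.1875.
Then P_{Aroma} = 101/6 + (1/3)·20.1875 = 23.5625.
q_{Brew} = 47 − 3·20.1875 + 2·23.5625 = 33.5625.

33.5625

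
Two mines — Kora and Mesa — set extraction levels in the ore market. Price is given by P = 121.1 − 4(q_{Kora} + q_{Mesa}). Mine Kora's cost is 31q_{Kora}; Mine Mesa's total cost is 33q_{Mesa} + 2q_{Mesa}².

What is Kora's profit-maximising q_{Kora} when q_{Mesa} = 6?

8.2625

Mine Kora's profit: π = q_{Kora}(121.1 − 4(q_{Kora} + q_{Mesa})) − 31q_{Kora}.
∂π/∂q_{Kora} = 90.1 − 8q_{Kora} − 4q_{Mesa} = 0, so q_{Kora} = 11.2625 − 0.5q_{Mesa}.
At q_{Mesa} = 6: q_{Kora} = 11.2625 − 0.5·6 = 8.2625.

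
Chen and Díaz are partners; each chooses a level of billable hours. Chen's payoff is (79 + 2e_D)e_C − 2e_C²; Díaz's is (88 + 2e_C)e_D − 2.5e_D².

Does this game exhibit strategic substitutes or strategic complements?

Expanding Chen's payoff: 79e_C + 2e_De_C − 2e_C².
∂π/∂e_C = 79 + 2e_D − 4e_C = 0, so e_C = 19.75 + 0.5e_D.
The best-response slope de_C/de_D = 0.5 > 0: the reaction function is upward-sloping, so the choices are strategic complements.

strategic complements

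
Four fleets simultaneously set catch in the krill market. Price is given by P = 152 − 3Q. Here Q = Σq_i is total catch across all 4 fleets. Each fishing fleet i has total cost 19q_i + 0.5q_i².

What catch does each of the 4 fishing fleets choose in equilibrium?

A representative fishing fleet's profit is π_i = q_i(152 − 3Q) − 19q_i − 0.5q_i², with Q = q_i + Σ_{j≠i} q_j.
First-order condition: 133 − 7q_i − 3Σ_{j≠i} q_j = 0.
With identical fishing fleets, set every q_j = q: then 133 − 7q − 9q = 0, i.e. q = 133/16 = 8.3125.

8.3125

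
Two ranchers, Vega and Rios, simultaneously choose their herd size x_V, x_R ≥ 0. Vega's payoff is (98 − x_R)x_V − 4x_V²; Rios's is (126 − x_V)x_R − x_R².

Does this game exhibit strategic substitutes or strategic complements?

strategic substitutes

Expanding Vega's payoff: 98x_V − x_Rx_V − 4x_V².
∂π/∂x_V = 98 − x_R − 8x_V = 0, so x_V = 12.25 − 0.125x_R.
The best-response slope dx_V/dx_R = −0.125 < 0: the reaction function is downward-sloping, so the choices are strategic substitutes.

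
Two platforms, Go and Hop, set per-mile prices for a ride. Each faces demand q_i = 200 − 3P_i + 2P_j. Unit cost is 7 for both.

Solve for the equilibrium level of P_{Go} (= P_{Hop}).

55.25

Go's profit: π = (P_{Go} − 7)(200 − 3P_{Go} + 2P_{Hop}).
∂π/∂P_{Go} = 221 − 6P_{Go} + 2P_{Hop} = 0 ⇒ P_{Go} = 221/6 + (1/3)P_{Hop}.
By symmetry P_{Hop} = P_{Go}; substituting into the reaction function, (2/3)P_{Go} = 221/6 and P_{Go} = 55.25.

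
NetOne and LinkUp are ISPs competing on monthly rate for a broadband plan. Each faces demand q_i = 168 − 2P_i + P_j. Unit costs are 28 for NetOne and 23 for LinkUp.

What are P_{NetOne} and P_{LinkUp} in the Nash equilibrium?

NetOne's profit: π = (P_{NetOne} − 28)(168 − 2P_{NetOne} + P_{LinkUp}).
∂π/∂P_{NetOne} = 224 − 4P_{NetOne} + P_{LinkUp} = 0 ⇒ P_{NetOne} = 56 + 0.25P_{LinkUp}.
Similarly P_{LinkUp} = 53.5 + 0.25P_{NetOne}.
Solving the two reaction functions simultaneously: (1 − (0.25)(0.25))P_{NetOne} = 56 + 0.25·53.5, so 0.9375P_{NetOne} = 69.375 and P_{NetOne} = 74.
Then P_{LinkUp} = 53.5 + 0.25·74 = 72.

74, 72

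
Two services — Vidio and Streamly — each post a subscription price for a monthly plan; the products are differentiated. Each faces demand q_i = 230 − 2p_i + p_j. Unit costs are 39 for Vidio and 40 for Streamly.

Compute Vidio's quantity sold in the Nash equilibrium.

127.6

Vidio's profit: π = (p_{Vidio} − 39)(230 − 2p_{Vidio} + p_{Streamly}).
∂π/∂p_{Vidio} = 308 − 4p_{Vidio} + p_{Streamly} = 0 ⇒ p_{Vidio} = 77 + 0.25p_{Streamly}.
Similarly p_{Streamly} = 77.5 + 0.25p_{Vidio}.
Plugging p_{Streamly} into Vidio's best response: p_{Vidio} = 77 + 0.25(77.5 + 0.25p_{Vidio}) ⇒ 0.9375p_{Vidio} = 96.375, so p_{Vidio} = 102.8.
Then p_{Streamly} = 77.5 + 0.25·102.8 = 103.2.
q_{Vidio} = 230 − 2·102.8 + 103.2 = 127.6.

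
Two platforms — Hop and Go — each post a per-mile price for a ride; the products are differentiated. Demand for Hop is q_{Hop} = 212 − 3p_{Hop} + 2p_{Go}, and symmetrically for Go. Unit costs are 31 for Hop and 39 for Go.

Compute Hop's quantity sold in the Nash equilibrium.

140.25

Hop's profit: π = (p_{Hop} − 31)(212 − 3p_{Hop} + 2p_{Go}).
∂π/∂p_{Hop} = 305 − 6p_{Hop} + 2p_{Go} = 0 ⇒ p_{Hop} = 305/6 + (1/3)p_{Go}.
Similarly p_{Go} = 329/6 + (1/3)p_{Hop}.
Substituting the second reaction function into the first: p_{Hop} = 305/6 + (1/3)(329/6 + (1/3)p_{Hop}), which gives (8/9)p_{Hop} = 622/9 ⇒ p_{Hop} = 77.75.
Then p_{Go} = 329/6 + (1/3)·77.75 = 80.75.
q_{Hop} = 212 − 3·77.75 + 2·80.75 = 140.25.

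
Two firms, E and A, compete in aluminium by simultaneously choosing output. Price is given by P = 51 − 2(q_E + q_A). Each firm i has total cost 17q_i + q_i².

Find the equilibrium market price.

34

Firm E's profit: π = q_E(51 − 2(q_E + q_A)) − 17q_E − q_E².
∂π/∂q_E = 34 − 6q_E − 2q_A = 0, so q_E = 17/3 − (1/3)q_A.
By symmetry q_A = q_E; substituting into the reaction function, (4/3)q_E = 17/3 and q_E = 4.25.
Equilibrium price: P = 51 − 2·8.5 = 34.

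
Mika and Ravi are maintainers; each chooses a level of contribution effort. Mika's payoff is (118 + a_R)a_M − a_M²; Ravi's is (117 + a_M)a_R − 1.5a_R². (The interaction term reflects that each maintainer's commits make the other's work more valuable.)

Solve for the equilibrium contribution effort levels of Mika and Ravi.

Expanding Mika's payoff: 118a_M + a_Ra_M − a_M².
∂π/∂a_M = 118 + a_R − 2a_M = 0, so a_M = 59 + 0.5a_R.
Likewise for Ravi: a_R = 39 + (1/3)a_M.
Plugging a_R into Mika's best response: a_M = 59 + 0.5(39 + (1/3)a_M) ⇒ (5/6)a_M = 78.5, so a_M = 94.2.
Then a_R = 39 + (1/3)·94.2 = 70.4.

94.2, 70.4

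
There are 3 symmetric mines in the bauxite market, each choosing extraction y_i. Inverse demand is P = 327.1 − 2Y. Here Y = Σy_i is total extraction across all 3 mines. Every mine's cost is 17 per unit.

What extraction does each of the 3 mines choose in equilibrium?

38.7625

A representative mine's profit is π_i = y_i(327.1 − 2Y) − 17y_i, with Y = y_i + Σ_{j≠i} y_j.
First-order condition: 310.1 − 4y_i − 2Σ_{j≠i} y_j = 0.
Imposing symmetry (y_j = y for all j) turns Σ_{j≠i} y_j into 2y, so 310.1 = 8y and y = 38.7625.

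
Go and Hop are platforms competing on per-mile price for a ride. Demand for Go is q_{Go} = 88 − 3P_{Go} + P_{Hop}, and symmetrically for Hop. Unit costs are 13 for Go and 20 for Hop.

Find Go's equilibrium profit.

507

Go's profit: π = (P_{Go} − 13)(88 − 3P_{Go} + P_{Hop}).
∂π/∂P_{Go} = 127 − 6P_{Go} + P_{Hop} = 0 ⇒ P_{Go} = 127/6 + (1/6)P_{Hop}.
Similarly P_{Hop} = 74/3 + (1/6)P_{Go}.
Substituting the second reaction function into the first: P_{Go} = 127/6 + (1/6)(74/3 + (1/6)P_{Go}), which gives (35/36)P_{Go} = 455/18 ⇒ P_{Go} = 26.
Then P_{Hop} = 74/3 + (1/6)·26 = 29.
q_{Go} = 88 − 3·26 + 29 = 39.
Profit = (26 − 13)·39 = 507.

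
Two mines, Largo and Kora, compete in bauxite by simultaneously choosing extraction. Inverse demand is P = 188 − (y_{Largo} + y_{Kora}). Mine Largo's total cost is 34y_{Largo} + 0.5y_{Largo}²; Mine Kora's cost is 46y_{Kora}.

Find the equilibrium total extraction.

87.6

Mine Largo's profit: π = y_{Largo}(188 − (y_{Largo} + y_{Kora})) − 34y_{Largo} − 0.5y_{Largo}².
∂π/∂y_{Largo} = 154 − 3y_{Largo} − y_{Kora} = 0, so y_{Largo} = 154/3 − (1/3)y_{Kora}.
For Kora: ∂π/∂y_{Kora} = 142 − 2y_{Kora} − y_{Largo} = 0 ⇒ y_{Kora} = 71 − 0.5y_{Largo}.
Substituting the second reaction function into the first: y_{Largo} = 154/3 − (1/3)(71 − 0.5y_{Largo}), which gives (5/6)y_{Largo} = 83/3 ⇒ y_{Largo} = 33.2.
Then y_{Kora} = 71 − 0.5·33.2 = 54.4.
Total extraction: 33.2 + 54.4 = 87.6.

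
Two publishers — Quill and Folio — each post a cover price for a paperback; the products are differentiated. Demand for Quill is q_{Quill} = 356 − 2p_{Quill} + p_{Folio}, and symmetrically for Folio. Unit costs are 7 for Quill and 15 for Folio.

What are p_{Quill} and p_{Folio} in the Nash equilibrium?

Quill's profit: π = (p_{Quill} − 7)(356 − 2p_{Quill} + p_{Folio}).
∂π/∂p_{Quill} = 370 − 4p_{Quill} + p_{Folio} = 0 ⇒ p_{Quill} = 92.5 + 0.25p_{Folio}.
Similarly p_{Folio} = 96.5 + 0.25p_{Quill}.
Plugging p_{Folio} into Quill's best response: p_{Quill} = 92.5 + 0.25(96.5 + 0.25p_{Quill}) ⇒ 0.9375p_{Quill} = 116.625, so p_{Quill} = 124.4.
Then p_{Folio} = 96.5 + 0.25·124.4 = 127.6.

124.4, 127.6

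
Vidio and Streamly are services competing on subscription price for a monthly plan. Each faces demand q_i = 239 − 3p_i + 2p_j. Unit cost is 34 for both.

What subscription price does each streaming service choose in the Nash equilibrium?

Vidio's profit: π = (p_{Vidio} − 34)(239 − 3p_{Vidio} + 2p_{Streamly}).
∂π/∂p_{Vidio} = 341 − 6p_{Vidio} + 2p_{Streamly} = 0 ⇒ p_{Vidio} = 341/6 + (1/3)p_{Streamly}.
By symmetry p_{Streamly} = p_{Vidio}; substituting into the reaction function, (2/3)p_{Vidio} = 341/6 and p_{Vidio} = 85.25.

85.25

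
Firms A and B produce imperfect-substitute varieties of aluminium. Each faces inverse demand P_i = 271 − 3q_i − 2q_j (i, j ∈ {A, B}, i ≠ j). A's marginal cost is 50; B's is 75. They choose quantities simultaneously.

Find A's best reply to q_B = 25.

Firm A's profit: π = q_A(271 − 3q_A − 2q_B) − 50q_A.
∂π/∂q_A = 221 − 6q_A − 2q_B = 0 ⇒ q_A = 221/6 − (1/3)q_B.
At q_B = 25: q_A = 221/6 − (1/3)·25 = 28.5.

28.5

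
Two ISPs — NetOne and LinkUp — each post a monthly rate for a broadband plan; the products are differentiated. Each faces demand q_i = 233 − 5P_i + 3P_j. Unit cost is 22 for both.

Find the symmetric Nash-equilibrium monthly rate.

NetOne's profit: π = (P_{NetOne} − 22)(233 − 5P_{NetOne} + 3P_{LinkUp}).
∂π/∂P_{NetOne} = 343 − 10P_{NetOne} + 3P_{LinkUp} = 0 ⇒ P_{NetOne} = 34.3 + 0.3P_{LinkUp}.
Setting P_{NetOne} = P_{LinkUp} in the reaction function: P_{NetOne} = 34.3 + 0.3P_{NetOne}, so P_{NetOne} = 34.3 / 0.7 = 49.

49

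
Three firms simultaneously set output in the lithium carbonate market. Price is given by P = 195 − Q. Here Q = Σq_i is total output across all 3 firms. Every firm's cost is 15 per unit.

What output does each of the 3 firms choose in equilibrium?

A representative firm's profit is π_i = q_i(195 − Q) − 15q_i, with Q = q_i + Σ_{j≠i} q_j.
First-order condition: 180 − 2q_i − Σ_{j≠i} q_j = 0.
In a symmetric equilibrium every firm chooses the same q, so Σ_{j≠i} q_j = 2q. The condition becomes 180 − 4q = 0, giving q = 180/4 = 45.

45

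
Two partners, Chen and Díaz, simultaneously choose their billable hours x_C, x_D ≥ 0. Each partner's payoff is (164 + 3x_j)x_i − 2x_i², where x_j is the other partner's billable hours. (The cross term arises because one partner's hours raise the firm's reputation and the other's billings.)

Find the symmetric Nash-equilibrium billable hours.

Chen's payoff is (164 + 3x_D)x_C − 2x_C².
∂π/∂x_C = 164 + 3x_D − 4x_C = 0, so x_C = 41 + 0.75x_D.
The game is symmetric, so in equilibrium x_D = x_C: the reaction function gives 0.25x_C = 41, hence x_C = 164.

164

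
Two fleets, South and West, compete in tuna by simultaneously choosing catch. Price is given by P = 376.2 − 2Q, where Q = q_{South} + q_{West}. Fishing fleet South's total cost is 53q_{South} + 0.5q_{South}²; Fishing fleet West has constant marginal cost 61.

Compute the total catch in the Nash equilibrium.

Fishing fleet South's profit: π = q_{South}(376.2 − 2(q_{South} + q_{West})) − 53q_{South} − 0.5q_{South}².
∂π/∂q_{South} = 323.2 − 5q_{South} − 2q_{West} = 0, so q_{South} = 64.64 − 0.4q_{West}.
For West: ∂π/∂q_{West} = 315.2 − 4q_{West} − 2q_{South} = 0 ⇒ q_{West} = 78.8 − 0.5q_{South}.
Substituting the second reaction function into the first: q_{South} = 64.64 − 0.4(78.8 − 0.5q_{South}), which gives 0.8q_{South} = 33.12 ⇒ q_{South} = 41.4.
Then q_{West} = 78.8 − 0.5·41.4 = 58.1.
Total catch: 41.4 + 58.1 = 99.5.

99.5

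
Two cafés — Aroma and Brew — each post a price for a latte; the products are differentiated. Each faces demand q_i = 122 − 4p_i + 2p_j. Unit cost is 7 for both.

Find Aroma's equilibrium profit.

1296

Aroma's profit: π = (p_{Aroma} − 7)(122 − 4p_{Aroma} + 2p_{Brew}).
∂π/∂p_{Aroma} = 150 − 8p_{Aroma} + 2p_{Brew} = 0 ⇒ p_{Aroma} = 18.75 + 0.25p_{Brew}.
By symmetry p_{Brew} = p_{Aroma}; substituting into the reaction function, 0.75p_{Aroma} = 18.75 and p_{Aroma} = 25.
q_{Aroma} = 122 − 4·25 + 2·25 = 72.
Profit = (25 − 7)·72 = 1296.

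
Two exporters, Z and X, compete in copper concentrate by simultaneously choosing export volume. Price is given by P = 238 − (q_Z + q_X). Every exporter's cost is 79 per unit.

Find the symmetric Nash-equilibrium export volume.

Exporter Z's profit: π = q_Z(238 − (q_Z + q_X)) − 79q_Z.
∂π/∂q_Z = 159 − 2q_Z − q_X = 0, so q_Z = 79.5 − 0.5q_X.
Setting q_Z = q_X in the reaction function: q_Z = 79.5 − 0.5q_Z, so q_Z = 79.5 / 1.5 = 53.

53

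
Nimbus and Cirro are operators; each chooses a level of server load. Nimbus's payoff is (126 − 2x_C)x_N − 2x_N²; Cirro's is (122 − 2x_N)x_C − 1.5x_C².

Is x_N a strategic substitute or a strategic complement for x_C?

Expanding Nimbus's payoff: 126x_N − 2x_Cx_N − 2x_N².
∂π/∂x_N = 126 − 2x_C − 4x_N = 0, so x_N = 31.5 − 0.5x_C.
The best-response slope dx_N/dx_C = −0.5 < 0: the reaction function is downward-sloping, so the choices are strategic substitutes.

strategic substitutes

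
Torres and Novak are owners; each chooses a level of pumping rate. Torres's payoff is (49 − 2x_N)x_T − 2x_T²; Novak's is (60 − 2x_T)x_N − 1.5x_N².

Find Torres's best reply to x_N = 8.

8.25

Expanding Torres's payoff: 49x_T − 2x_Nx_T − 2x_T².
∂π/∂x_T = 49 − 2x_N − 4x_T = 0, so x_T = 12.25 − 0.5x_N.
At x_N = 8: x_T = 12.25 − 0.5·8 = 8.25.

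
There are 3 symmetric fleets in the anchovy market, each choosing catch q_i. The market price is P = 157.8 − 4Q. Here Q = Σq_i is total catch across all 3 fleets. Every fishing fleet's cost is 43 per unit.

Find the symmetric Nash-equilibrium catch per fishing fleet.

A representative fishing fleet's profit is π_i = q_i(157.8 − 4Q) − 43q_i, with Q = q_i + Σ_{j≠i} q_j.
First-order condition: 114.8 − 8q_i − 4Σ_{j≠i} q_j = 0.
With identical fishing fleets, set every q_j = q: then 114.8 − 8q − 8q = 0, i.e. q = 114.8/16 = 7.175.

7.175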